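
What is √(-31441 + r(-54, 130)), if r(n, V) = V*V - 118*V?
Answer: I*√29881 ≈ 172.86*I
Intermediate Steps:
r(n, V) = V² - 118*V
√(-31441 + r(-54, 130)) = √(-31441 + 130*(-118 + 130)) = √(-31441 + 130*12) = √(-31441 + 1560) = √(-29881) = I*√29881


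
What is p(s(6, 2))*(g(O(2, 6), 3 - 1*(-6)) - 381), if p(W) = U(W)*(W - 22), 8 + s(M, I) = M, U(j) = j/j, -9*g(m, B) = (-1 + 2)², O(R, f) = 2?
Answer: 27440/3 ≈ 9146.7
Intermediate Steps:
g(m, B) = -⅑ (g(m, B) = -(-1 + 2)²/9 = -⅑*1² = -⅑*1 = -⅑)
U(j) = 1
s(M, I) = -8 + M
p(W) = -22 + W (p(W) = 1*(W - 22) = 1*(-22 + W) = -22 + W)
p(s(6, 2))*(g(O(2, 6), 3 - 1*(-6)) - 381) = (-22 + (-8 + 6))*(-⅑ - 381) = (-22 - 2)*(-3430/9) = -24*(-3430/9) = 27440/3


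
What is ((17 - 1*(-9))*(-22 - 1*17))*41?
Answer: -41574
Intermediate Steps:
((17 - 1*(-9))*(-22 - 1*17))*41 = ((17 + 9)*(-22 - 17))*41 = (26*(-39))*41 = -1014*41 = -41574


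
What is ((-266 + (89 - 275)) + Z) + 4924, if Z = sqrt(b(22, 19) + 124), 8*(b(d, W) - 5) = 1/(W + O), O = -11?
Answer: 4472 + sqrt(8257)/8 ≈ 4483.4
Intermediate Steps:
b(d, W) = 5 + 1/(8*(-11 + W)) (b(d, W) = 5 + 1/(8*(W - 11)) = 5 + 1/(8*(-11 + W)))
Z = sqrt(8257)/8 (Z = sqrt((-439 + 40*19)/(8*(-11 + 19)) + 124) = sqrt((1/8)*(-439 + 760)/8 + 124) = sqrt((1/8)*(1/8)*321 + 124) = sqrt(321/64 + 124) = sqrt(8257/64) = sqrt(8257)/8 ≈ 11.359)
((-266 + (89 - 275)) + Z) + 4924 = ((-266 + (89 - 275)) + sqrt(8257)/8) + 4924 = ((-266 - 186) + sqrt(8257)/8) + 4924 = (-452 + sqrt(8257)/8) + 4924 = 4472 + sqrt(8257)/8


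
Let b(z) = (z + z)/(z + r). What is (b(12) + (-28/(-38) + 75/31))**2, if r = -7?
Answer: 549011761/8673025 ≈ 63.301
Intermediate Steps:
b(z) = 2*z/(-7 + z) (b(z) = (z + z)/(z - 7) = (2*z)/(-7 + z) = 2*z/(-7 + z))
(b(12) + (-28/(-38) + 75/31))**2 = (2*12/(-7 + 12) + (-28/(-38) + 75/31))**2 = (2*12/5 + (-28*(-1/38) + 75*(1/31)))**2 = (2*12*(1/5) + (14/19 + 75/31))**2 = (24/5 + 1859/589)**2 = (23431/2945)**2 = 549011761/8673025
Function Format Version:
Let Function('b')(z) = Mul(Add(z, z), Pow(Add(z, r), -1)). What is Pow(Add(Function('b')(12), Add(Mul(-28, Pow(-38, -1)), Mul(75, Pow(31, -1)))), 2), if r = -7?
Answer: Rational(549011761, 8673025) ≈ 63.301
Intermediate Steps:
Function('b')(z) = Mul(2, z, Pow(Add(-7, z), -1)) (Function('b')(z) = Mul(Add(z, z), Pow(Add(z, -7), -1)) = Mul(Mul(2, z), Pow(Add(-7, z), -1)) = Mul(2, z, Pow(Add(-7, z), -1)))
Pow(Add(Function('b')(12), Add(Mul(-28, Pow(-38, -1)), Mul(75, Pow(31, -1)))), 2) = Pow(Add(Mul(2, 12, Pow(Add(-7, 12), -1)), Add(Mul(-28, Pow(-38, -1)), Mul(75, Pow(31, -1)))), 2) = Pow(Add(Mul(2, 12, Pow(5, -1)), Add(Mul(-28, Rational(-1, 38)), Mul(75, Rational(1, 31)))), 2) = Pow(Add(Mul(2, 12, Rational(1, 5)), Add(Rational(14, 19), Rational(75, 31))), 2) = Pow(Add(Rational(24, 5), Rational(1859, 589)), 2) = Pow(Rational(23431, 2945), 2) = Rational(549011761, 8673025)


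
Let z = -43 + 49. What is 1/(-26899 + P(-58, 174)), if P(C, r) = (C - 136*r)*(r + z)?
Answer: -1/4296859 ≈ -2.3273e-7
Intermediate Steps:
z = 6
P(C, r) = (6 + r)*(C - 136*r) (P(C, r) = (C - 136*r)*(r + 6) = (C - 136*r)*(6 + r) = (6 + r)*(C - 136*r))
1/(-26899 + P(-58, 174)) = 1/(-26899 + (-816*174 - 136*174² + 6*(-58) - 58*174)) = 1/(-26899 + (-141984 - 136*30276 - 348 - 10092)) = 1/(-26899 + (-141984 - 4117536 - 348 - 10092)) = 1/(-26899 - 4269960) = 1/(-4296859) = -1/4296859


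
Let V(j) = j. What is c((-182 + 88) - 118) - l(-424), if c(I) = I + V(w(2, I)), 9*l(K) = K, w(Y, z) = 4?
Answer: -1448/9 ≈ -160.89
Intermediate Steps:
l(K) = K/9
c(I) = 4 + I (c(I) = I + 4 = 4 + I)
c((-182 + 88) - 118) - l(-424) = (4 + ((-182 + 88) - 118)) - (-424)/9 = (4 + (-94 - 118)) - 1*(-424/9) = (4 - 212) + 424/9 = -208 + 424/9 = -1448/9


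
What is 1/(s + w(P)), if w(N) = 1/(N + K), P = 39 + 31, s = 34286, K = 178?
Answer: 248/8502929 ≈ 2.9166e-5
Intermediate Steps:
P = 70
w(N) = 1/(178 + N) (w(N) = 1/(N + 178) = 1/(178 + N))
1/(s + w(P)) = 1/(34286 + 1/(178 + 70)) = 1/(34286 + 1/248) = 1/(8502929/248) = 248/8502929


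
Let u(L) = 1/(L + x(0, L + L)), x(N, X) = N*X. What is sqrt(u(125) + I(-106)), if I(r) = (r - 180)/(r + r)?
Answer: sqrt(9529930)/2650 ≈ 1.1649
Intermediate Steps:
I(r) = (-180 + r)/(2*r) (I(r) = (-180 + r)/((2*r)) = (-180 + r)*(1/(2*r)) = (-180 + r)/(2*r))
u(L) = 1/L (u(L) = 1/(L + 0*(L + L)) = 1/(L + 0*(2*L)) = 1/(L + 0) = 1/L)
sqrt(u(125) + I(-106)) = sqrt(1/125 + (1/2)*(-180 - 106)/(-106)) = sqrt(1/125 + (1/2)*(-1/106)*(-286)) = sqrt(1/125 + 143/106) = sqrt(17981/13250) = sqrt(9529930)/2650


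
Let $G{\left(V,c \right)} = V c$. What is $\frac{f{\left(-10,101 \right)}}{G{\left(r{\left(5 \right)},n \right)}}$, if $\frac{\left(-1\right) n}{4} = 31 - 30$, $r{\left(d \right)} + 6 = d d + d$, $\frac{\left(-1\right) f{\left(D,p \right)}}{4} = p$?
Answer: $\frac{101}{24} \approx 4.2083$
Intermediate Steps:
$f{\left(D,p \right)} = - 4 p$
$r{\left(d \right)} = -6 + d + d^{2}$ ($r{\left(d \right)} = -6 + \left(d d + d\right) = -6 + \left(d^{2} + d\right) = -6 + \left(d + d^{2}\right) = -6 + d + d^{2}$)
$n = -4$ ($n = - 4 \left(31 - 30\right) = \left(-4\right) 1 = -4$)
$\frac{f{\left(-10,101 \right)}}{G{\left(r{\left(5 \right)},n \right)}} = \frac{\left(-4\right) 101}{\left(-6 + 5 + 5^{2}\right) \left(-4\right)} = - \frac{404}{\left(-6 + 5 + 25\right) \left(-4\right)} = - \frac{404}{24 \left(-4\right)} = - \frac{404}{-96} = \left(-404\right) \left(- \frac{1}{96}\right) = \frac{101}{24}$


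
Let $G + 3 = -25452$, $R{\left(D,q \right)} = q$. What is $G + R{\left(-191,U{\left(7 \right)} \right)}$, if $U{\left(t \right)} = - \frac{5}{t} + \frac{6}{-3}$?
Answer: $- \frac{178204}{7} \approx -25458.0$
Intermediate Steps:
$U{\left(t \right)} = -2 - \frac{5}{t}$ ($U{\left(t \right)} = - \frac{5}{t} + 6 \left(- \frac{1}{3}\right) = - \frac{5}{t} - 2 = -2 - \frac{5}{t}$)
$G = -25455$ ($G = -3 - 25452 = -25455$)
$G + R{\left(-191,U{\left(7 \right)} \right)} = -25455 - \left(2 + \frac{5}{7}\right) = -25455 - \frac{19}{7} = - \frac{178204}{7}$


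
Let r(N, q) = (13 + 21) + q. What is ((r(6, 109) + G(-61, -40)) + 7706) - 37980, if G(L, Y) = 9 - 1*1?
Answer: -30123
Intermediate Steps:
r(N, q) = 34 + q
G(L, Y) = 8 (G(L, Y) = 9 - 1 = 8)
((r(6, 109) + G(-61, -40)) + 7706) - 37980 = (((34 + 109) + 8) + 7706) - 37980 = ((143 + 8) + 7706) - 37980 = (151 + 7706) - 37980 = 7857 - 37980 = -30123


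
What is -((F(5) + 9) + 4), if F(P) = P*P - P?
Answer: -33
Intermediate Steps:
F(P) = P² - P
-((F(5) + 9) + 4) = -((5*(-1 + 5) + 9) + 4) = -((5*4 + 9) + 4) = -((20 + 9) + 4) = -(29 + 4) = -1*33 = -33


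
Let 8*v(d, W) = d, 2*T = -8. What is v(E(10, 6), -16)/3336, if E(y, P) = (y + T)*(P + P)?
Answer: 3/1112 ≈ 0.0026978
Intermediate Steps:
T = -4 (T = (1/2)*(-8) = -4)
E(y, P) = 2*P*(-4 + y) (E(y, P) = (y - 4)*(P + P) = (-4 + y)*(2*P) = 2*P*(-4 + y))
v(d, W) = d/8
v(E(10, 6), -16)/3336 = ((2*6*(-4 + 10))/8)/3336 = ((2*6*6)/8)*(1/3336) = ((1/8)*72)*(1/3336) = 9*(1/3336) = 3/1112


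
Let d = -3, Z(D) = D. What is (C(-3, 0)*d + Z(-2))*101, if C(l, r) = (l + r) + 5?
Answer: -808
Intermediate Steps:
C(l, r) = 5 + l + r
(C(-3, 0)*d + Z(-2))*101 = ((5 - 3 + 0)*(-3) - 2)*101 = (2*(-3) - 2)*101 = (-6 - 2)*101 = -8*101 = -808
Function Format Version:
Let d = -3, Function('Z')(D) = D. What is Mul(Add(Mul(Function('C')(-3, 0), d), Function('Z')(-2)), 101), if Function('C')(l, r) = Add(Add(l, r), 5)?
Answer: -808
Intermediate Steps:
Function('C')(l, r) = Add(5, l, r)
Mul(Add(Mul(Function('C')(-3, 0), d), Function('Z')(-2)), 101) = Mul(Add(Mul(Add(5, -3, 0), -3), -2), 101) = Mul(Add(Mul(2, -3), -2), 101) = Mul(Add(-6, -2), 101) = Mul(-8, 101) = -808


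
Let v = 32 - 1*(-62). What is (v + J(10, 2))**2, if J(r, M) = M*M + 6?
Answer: 10816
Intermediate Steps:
J(r, M) = 6 + M**2 (J(r, M) = M**2 + 6 = 6 + M**2)
v = 94 (v = 32 + 62 = 94)
(v + J(10, 2))**2 = (94 + (6 + 2**2))**2 = (94 + (6 + 4))**2 = (94 + 10)**2 = 104**2 = 10816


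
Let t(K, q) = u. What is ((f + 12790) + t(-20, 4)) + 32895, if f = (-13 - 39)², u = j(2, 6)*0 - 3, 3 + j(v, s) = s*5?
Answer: 48386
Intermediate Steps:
j(v, s) = -3 + 5*s (j(v, s) = -3 + s*5 = -3 + 5*s)
u = -3 (u = (-3 + 5*6)*0 - 3 = (-3 + 30)*0 - 3 = 27*0 - 3 = 0 - 3 = -3)
f = 2704 (f = (-52)² = 2704)
t(K, q) = -3
((f + 12790) + t(-20, 4)) + 32895 = ((2704 + 12790) - 3) + 32895 = (15494 - 3) + 32895 = 15491 + 32895 = 48386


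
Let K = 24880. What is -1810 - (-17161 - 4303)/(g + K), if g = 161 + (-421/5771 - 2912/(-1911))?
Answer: -2745301672298/1517459831 ≈ -1809.1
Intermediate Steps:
g = 19687582/121191 (g = 161 + (-421*1/5771 - 2912*(-1/1911)) = 161 + (-421/5771 + 32/21) = 161 + 175831/121191 = 19687582/121191 ≈ 162.45)
-1810 - (-17161 - 4303)/(g + K) = -1810 - (-17161 - 4303)/(19687582/121191 + 24880) = -1810 - (-21464)/3034919662/121191 = -1810 - (-21464)*121191/3034919662 = -1810 - 1*(-1300621812/1517459831) = -1810 + 1300621812/1517459831 = -2745301672298/1517459831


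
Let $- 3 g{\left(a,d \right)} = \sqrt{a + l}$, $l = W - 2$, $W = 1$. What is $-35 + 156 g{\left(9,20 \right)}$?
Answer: $-35 - 104 \sqrt{2} \approx -182.08$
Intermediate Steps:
$l = -1$ ($l = 1 - 2 = -1$)
$g{\left(a,d \right)} = - \frac{\sqrt{-1 + a}}{3}$ ($g{\left(a,d \right)} = - \frac{\sqrt{a - 1}}{3} = - \frac{\sqrt{-1 + a}}{3}$)
$-35 + 156 g{\left(9,20 \right)} = -35 + 156 \left(- \frac{\sqrt{-1 + 9}}{3}\right) = -35 + 156 \left(- \frac{\sqrt{8}}{3}\right) = -35 + 156 \left(- \frac{2 \sqrt{2}}{3}\right) = -35 - 104 \sqrt{2}$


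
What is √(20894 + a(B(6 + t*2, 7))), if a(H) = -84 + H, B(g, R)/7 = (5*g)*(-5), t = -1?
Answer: √20110 ≈ 141.81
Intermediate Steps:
B(g, R) = -175*g (B(g, R) = 7*((5*g)*(-5)) = 7*(-25*g) = -175*g)
√(20894 + a(B(6 + t*2, 7))) = √(20894 + (-84 - 175*(6 - 1*2))) = √(20894 + (-84 - 175*(6 - 2))) = √(20894 + (-84 - 175*4)) = √(20894 + (-84 - 700)) = √(20894 - 784) = √20110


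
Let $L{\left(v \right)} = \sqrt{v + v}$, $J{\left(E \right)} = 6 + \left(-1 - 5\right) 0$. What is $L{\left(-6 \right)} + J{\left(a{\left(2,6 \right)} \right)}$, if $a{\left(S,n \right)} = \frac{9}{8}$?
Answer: $6 + 2 i \sqrt{3} \approx 6.0 + 3.4641 i$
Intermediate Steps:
$a{\left(S,n \right)} = \frac{9}{8}$ ($a{\left(S,n \right)} = 9 \cdot \frac{1}{8} = \frac{9}{8}$)
$J{\left(E \right)} = 6$ ($J{\left(E \right)} = 6 + \left(-1 - 5\right) 0 = 6 - 0 = 6 + 0 = 6$)
$L{\left(v \right)} = \sqrt{2} \sqrt{v}$ ($L{\left(v \right)} = \sqrt{2 v} = \sqrt{2} \sqrt{v}$)
$L{\left(-6 \right)} + J{\left(a{\left(2,6 \right)} \right)} = \sqrt{2} \sqrt{-6} + 6 = \sqrt{2} i \sqrt{6} + 6 = 2 i \sqrt{3} + 6 = 6 + 2 i \sqrt{3}$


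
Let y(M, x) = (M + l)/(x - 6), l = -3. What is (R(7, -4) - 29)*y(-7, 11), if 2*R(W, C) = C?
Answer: 62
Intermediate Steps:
R(W, C) = C/2
y(M, x) = (-3 + M)/(-6 + x) (y(M, x) = (M - 3)/(x - 6) = (-3 + M)/(-6 + x))
(R(7, -4) - 29)*y(-7, 11) = ((1/2)*(-4) - 29)*((-3 - 7)/(-6 + 11)) = (-2 - 29)*(-10/5) = -31*(-10)/5 = -31*(-2) = 62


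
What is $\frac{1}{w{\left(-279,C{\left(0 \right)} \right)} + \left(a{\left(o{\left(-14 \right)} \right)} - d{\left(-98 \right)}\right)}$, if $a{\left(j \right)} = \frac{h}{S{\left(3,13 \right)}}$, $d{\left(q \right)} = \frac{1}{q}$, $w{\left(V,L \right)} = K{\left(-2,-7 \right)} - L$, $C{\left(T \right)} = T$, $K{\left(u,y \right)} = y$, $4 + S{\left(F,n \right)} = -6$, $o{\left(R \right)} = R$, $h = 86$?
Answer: $- \frac{490}{7639} \approx -0.064144$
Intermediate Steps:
$S{\left(F,n \right)} = -10$ ($S{\left(F,n \right)} = -4 - 6 = -10$)
$w{\left(V,L \right)} = -7 - L$
$a{\left(j \right)} = - \frac{43}{5}$ ($a{\left(j \right)} = \frac{86}{-10} = 86 \left(- \frac{1}{10}\right) = - \frac{43}{5}$)
$\frac{1}{w{\left(-279,C{\left(0 \right)} \right)} + \left(a{\left(o{\left(-14 \right)} \right)} - d{\left(-98 \right)}\right)} = \frac{1}{\left(-7 - 0\right) - \frac{4209}{490}} = \frac{1}{\left(-7 + 0\right) - \frac{4209}{490}} = \frac{1}{-7 + \left(- \frac{43}{5} + \frac{1}{98}\right)} = \frac{1}{-7 - \frac{4209}{490}} = \frac{1}{- \frac{7639}{490}} = - \frac{490}{7639}$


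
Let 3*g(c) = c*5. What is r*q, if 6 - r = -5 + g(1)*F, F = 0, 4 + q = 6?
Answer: 22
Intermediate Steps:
q = 2 (q = -4 + 6 = 2)
g(c) = 5*c/3 (g(c) = (c*5)/3 = (5*c)/3 = 5*c/3)
r = 11 (r = 6 - (-5 + ((5/3)*1)*0) = 6 - (-5 + (5/3)*0) = 6 - (-5 + 0) = 6 - 1*(-5) = 6 + 5 = 11)
r*q = 11*2 = 22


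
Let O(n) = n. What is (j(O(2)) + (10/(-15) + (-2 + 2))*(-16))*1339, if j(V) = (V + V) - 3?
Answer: 46865/3 ≈ 15622.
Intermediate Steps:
j(V) = -3 + 2*V (j(V) = 2*V - 3 = -3 + 2*V)
(j(O(2)) + (10/(-15) + (-2 + 2))*(-16))*1339 = ((-3 + 2*2) + (10/(-15) + (-2 + 2))*(-16))*1339 = ((-3 + 4) + (10*(-1/15) + 0)*(-16))*1339 = (1 + (-⅔ + 0)*(-16))*1339 = (1 - ⅔*(-16))*1339 = (1 + 32/3)*1339 = (35/3)*1339 = 46865/3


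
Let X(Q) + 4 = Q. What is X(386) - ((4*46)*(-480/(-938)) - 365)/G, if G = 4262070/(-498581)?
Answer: 140050337107/399782166 ≈ 350.32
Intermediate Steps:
X(Q) = -4 + Q
G = -4262070/498581 (G = 4262070*(-1/498581) = -4262070/498581 ≈ -8.5484)
X(386) - ((4*46)*(-480/(-938)) - 365)/G = (-4 + 386) - ((4*46)*(-480/(-938)) - 365)/(-4262070/498581) = 382 - (184*(-480*(-1/938)) - 365)*(-498581)/4262070 = 382 - (184*(240/469) - 365)*(-498581)/4262070 = 382 - (44160/469 - 365)*(-498581)/4262070 = 382 - (-127025)*(-498581)/(469*4262070) = 382 - 1*12666450305/399782166 = 382 - 12666450305/399782166 = 140050337107/399782166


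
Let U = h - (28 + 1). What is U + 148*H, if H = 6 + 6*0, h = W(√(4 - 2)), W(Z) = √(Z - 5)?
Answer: 859 + √(-5 + √2) ≈ 859.0 + 1.8936*I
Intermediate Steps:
W(Z) = √(-5 + Z)
h = √(-5 + √2) (h = √(-5 + √(4 - 2)) = √(-5 + √2) ≈ 1.8936*I)
H = 6 (H = 6 + 0 = 6)
U = -29 + √(-5 + √2) (U = √(-5 + √2) - (28 + 1) = √(-5 + √2) - 1*29 = √(-5 + √2) - 29 = -29 + √(-5 + √2) ≈ -29.0 + 1.8936*I)
U + 148*H = (-29 + I*√(5 - √2)) + 148*6 = (-29 + I*√(5 - √2)) + 888 = 859 + I*√(5 - √2)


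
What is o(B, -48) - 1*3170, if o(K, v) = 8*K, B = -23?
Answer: -3354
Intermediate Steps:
o(B, -48) - 1*3170 = 8*(-23) - 1*3170 = -184 - 3170 = -3354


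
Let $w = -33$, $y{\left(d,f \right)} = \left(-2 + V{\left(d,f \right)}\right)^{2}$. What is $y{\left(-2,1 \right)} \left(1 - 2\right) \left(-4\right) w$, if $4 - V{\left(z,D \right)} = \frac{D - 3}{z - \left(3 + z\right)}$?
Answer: $- \frac{704}{3} \approx -234.67$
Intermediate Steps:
$V{\left(z,D \right)} = 3 + \frac{D}{3}$ ($V{\left(z,D \right)} = 4 - \frac{D - 3}{z - \left(3 + z\right)} = 4 - \frac{-3 + D}{-3} = 4 - \left(-3 + D\right) \left(- \frac{1}{3}\right) = 4 - \left(1 - \frac{D}{3}\right) = 4 + \left(-1 + \frac{D}{3}\right) = 3 + \frac{D}{3}$)
$y{\left(d,f \right)} = \left(1 + \frac{f}{3}\right)^{2}$ ($y{\left(d,f \right)} = \left(-2 + \left(3 + \frac{f}{3}\right)\right)^{2} = \left(1 + \frac{f}{3}\right)^{2}$)
$y{\left(-2,1 \right)} \left(1 - 2\right) \left(-4\right) w = \frac{\left(3 + 1\right)^{2}}{9} \left(1 - 2\right) \left(-4\right) \left(-33\right) = \frac{4^{2}}{9} \left(\left(-1\right) \left(-4\right)\right) \left(-33\right) = \frac{1}{9} \cdot 16 \cdot 4 \left(-33\right) = \frac{16}{9} \cdot 4 \left(-33\right) = \frac{64}{9} \left(-33\right) = - \frac{704}{3}$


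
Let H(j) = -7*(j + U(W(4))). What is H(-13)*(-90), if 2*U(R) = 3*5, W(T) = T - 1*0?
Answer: -3465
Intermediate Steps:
W(T) = T (W(T) = T + 0 = T)
U(R) = 15/2 (U(R) = (3*5)/2 = (1/2)*15 = 15/2)
H(j) = -105/2 - 7*j (H(j) = -7*(j + 15/2) = -7*(15/2 + j) = -105/2 - 7*j)
H(-13)*(-90) = (-105/2 - 7*(-13))*(-90) = (-105/2 + 91)*(-90) = (77/2)*(-90) = -3465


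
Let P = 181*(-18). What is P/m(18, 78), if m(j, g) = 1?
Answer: -3258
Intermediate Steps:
P = -3258
P/m(18, 78) = -3258/1 = -3258*1 = -3258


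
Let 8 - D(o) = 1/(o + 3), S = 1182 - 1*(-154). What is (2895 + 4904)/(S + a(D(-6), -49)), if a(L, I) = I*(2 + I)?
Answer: 7799/3639 ≈ 2.1432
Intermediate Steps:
S = 1336 (S = 1182 + 154 = 1336)
D(o) = 8 - 1/(3 + o) (D(o) = 8 - 1/(o + 3) = 8 - 1/(3 + o))
(2895 + 4904)/(S + a(D(-6), -49)) = (2895 + 4904)/(1336 - 49*(2 - 49)) = 7799/(1336 - 49*(-47)) = 7799/(1336 + 2303) = 7799/3639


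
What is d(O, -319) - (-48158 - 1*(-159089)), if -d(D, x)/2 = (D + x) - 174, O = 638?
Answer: -111221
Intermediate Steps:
d(D, x) = 348 - 2*D - 2*x (d(D, x) = -2*((D + x) - 174) = -2*(-174 + D + x) = 348 - 2*D - 2*x)
d(O, -319) - (-48158 - 1*(-159089)) = (348 - 2*638 - 2*(-319)) - (-48158 - 1*(-159089)) = (348 - 1276 + 638) - (-48158 + 159089) = -290 - 1*110931 = -290 - 110931 = -111221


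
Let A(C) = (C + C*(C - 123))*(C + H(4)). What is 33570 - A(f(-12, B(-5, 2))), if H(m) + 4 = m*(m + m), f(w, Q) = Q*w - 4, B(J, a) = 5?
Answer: 462114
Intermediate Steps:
f(w, Q) = -4 + Q*w
H(m) = -4 + 2*m² (H(m) = -4 + m*(m + m) = -4 + m*(2*m) = -4 + 2*m²)
A(C) = (28 + C)*(C + C*(-123 + C)) (A(C) = (C + C*(C - 123))*(C + (-4 + 2*4²)) = (C + C*(-123 + C))*(C + (-4 + 2*16)) = (C + C*(-123 + C))*(C + (-4 + 32)) = (C + C*(-123 + C))*(C + 28) = (C + C*(-123 + C))*(28 + C) = (28 + C)*(C + C*(-123 + C)))
33570 - A(f(-12, B(-5, 2))) = 33570 - (-4 + 5*(-12))*(-3416 + (-4 + 5*(-12))² - 94*(-4 + 5*(-12))) = 33570 - (-4 - 60)*(-3416 + (-4 - 60)² - 94*(-4 - 60)) = 33570 - (-64)*(-3416 + (-64)² - 94*(-64)) = 33570 - (-64)*(-3416 + 4096 + 6016) = 33570 - (-64)*6696 = 33570 - 1*(-428544) = 33570 + 428544 = 462114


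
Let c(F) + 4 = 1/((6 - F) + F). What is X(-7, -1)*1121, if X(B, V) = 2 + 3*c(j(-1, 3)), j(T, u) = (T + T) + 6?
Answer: -21299/2 ≈ -10650.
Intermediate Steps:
j(T, u) = 6 + 2*T (j(T, u) = 2*T + 6 = 6 + 2*T)
c(F) = -23/6 (c(F) = -4 + 1/((6 - F) + F) = -4 + 1/6 = -4 + ⅙ = -23/6)
X(B, V) = -19/2 (X(B, V) = 2 + 3*(-23/6) = 2 - 23/2 = -19/2)
X(-7, -1)*1121 = -19/2*1121 = -21299/2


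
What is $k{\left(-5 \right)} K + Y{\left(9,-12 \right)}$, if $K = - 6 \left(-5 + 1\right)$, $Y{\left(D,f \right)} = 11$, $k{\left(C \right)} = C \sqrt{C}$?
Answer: $11 - 120 i \sqrt{5} \approx 11.0 - 268.33 i$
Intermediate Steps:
$k{\left(C \right)} = C^{\frac{3}{2}}$
$K = 24$ ($K = \left(-6\right) \left(-4\right) = 24$)
$k{\left(-5 \right)} K + Y{\left(9,-12 \right)} = \left(-5\right)^{\frac{3}{2}} \cdot 24 + 11 = - 5 i \sqrt{5} \cdot 24 + 11 = - 120 i \sqrt{5} + 11 = 11 - 120 i \sqrt{5}$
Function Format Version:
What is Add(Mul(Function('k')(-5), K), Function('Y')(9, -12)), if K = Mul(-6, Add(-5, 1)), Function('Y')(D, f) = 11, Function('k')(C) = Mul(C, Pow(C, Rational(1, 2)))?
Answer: Add(11, Mul(-120, I, Pow(5, Rational(1, 2)))) ≈ Add(11.000, Mul(-268.33, I))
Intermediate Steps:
Function('k')(C) = Pow(C, Rational(3, 2))
K = 24 (K = Mul(-6, -4) = 24)
Add(Mul(Function('k')(-5), K), Function('Y')(9, -12)) = Add(Mul(Pow(-5, Rational(3, 2)), 24), 11) = Add(Mul(Mul(-5, I, Pow(5, Rational(1, 2))), 24), 11) = Add(Mul(-120, I, Pow(5, Rational(1, 2))), 11) = Add(11, Mul(-120, I, Pow(5, Rational(1, 2))))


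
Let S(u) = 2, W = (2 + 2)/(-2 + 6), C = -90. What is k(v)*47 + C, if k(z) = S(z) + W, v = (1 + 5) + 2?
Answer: 51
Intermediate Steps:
W = 1 (W = 4/4 = 4*(¼) = 1)
v = 8 (v = 6 + 2 = 8)
k(z) = 3 (k(z) = 2 + 1 = 3)
k(v)*47 + C = 3*47 - 90 = 141 - 90 = 51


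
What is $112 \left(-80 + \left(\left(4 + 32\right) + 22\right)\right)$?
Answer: $-2464$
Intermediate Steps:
$112 \left(-80 + \left(\left(4 + 32\right) + 22\right)\right) = 112 \left(-80 + \left(36 + 22\right)\right) = 112 \left(-80 + 58\right) = 112 \left(-22\right) = -2464$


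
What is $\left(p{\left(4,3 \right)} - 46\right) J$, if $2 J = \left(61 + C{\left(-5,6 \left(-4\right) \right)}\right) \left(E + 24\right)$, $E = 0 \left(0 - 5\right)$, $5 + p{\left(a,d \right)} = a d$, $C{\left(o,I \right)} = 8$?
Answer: $-32292$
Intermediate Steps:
$p{\left(a,d \right)} = -5 + a d$
$E = 0$ ($E = 0 \left(-5\right) = 0$)
$J = 828$ ($J = \frac{\left(61 + 8\right) \left(0 + 24\right)}{2} = \frac{69 \cdot 24}{2} = \frac{1}{2} \cdot 1656 = 828$)
$\left(p{\left(4,3 \right)} - 46\right) J = \left(\left(-5 + 4 \cdot 3\right) - 46\right) 828 = \left(\left(-5 + 12\right) - 46\right) 828 = \left(7 - 46\right) 828 = \left(-39\right) 828 = -32292$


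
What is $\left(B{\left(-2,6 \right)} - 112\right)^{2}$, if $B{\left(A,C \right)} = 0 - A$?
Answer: $12100$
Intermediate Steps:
$B{\left(A,C \right)} = - A$
$\left(B{\left(-2,6 \right)} - 112\right)^{2} = \left(\left(-1\right) \left(-2\right) - 112\right)^{2} = \left(2 - 112\right)^{2} = \left(-110\right)^{2} = 12100$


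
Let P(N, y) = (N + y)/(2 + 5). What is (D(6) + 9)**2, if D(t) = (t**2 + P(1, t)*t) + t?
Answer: 3249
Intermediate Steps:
P(N, y) = N/7 + y/7 (P(N, y) = (N + y)/7 = (N + y)*(1/7) = N/7 + y/7)
D(t) = t + t**2 + t*(1/7 + t/7) (D(t) = (t**2 + ((1/7)*1 + t/7)*t) + t = (t**2 + (1/7 + t/7)*t) + t = (t**2 + t*(1/7 + t/7)) + t = t + t**2 + t*(1/7 + t/7))
(D(6) + 9)**2 = ((8/7)*6*(1 + 6) + 9)**2 = ((8/7)*6*7 + 9)**2 = (48 + 9)**2 = 57**2 = 3249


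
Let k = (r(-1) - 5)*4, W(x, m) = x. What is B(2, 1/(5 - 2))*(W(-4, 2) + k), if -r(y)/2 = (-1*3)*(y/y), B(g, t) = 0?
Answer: 0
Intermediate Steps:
r(y) = 6 (r(y) = -2*(-1*3)*y/y = -(-6) = -2*(-3) = 6)
k = 4 (k = (6 - 5)*4 = 1*4 = 4)
B(2, 1/(5 - 2))*(W(-4, 2) + k) = 0*(-4 + 4) = 0*0 = 0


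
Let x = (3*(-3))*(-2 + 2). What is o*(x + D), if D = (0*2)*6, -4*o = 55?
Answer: 0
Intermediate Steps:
o = -55/4 (o = -¼*55 = -55/4 ≈ -13.750)
x = 0 (x = -9*0 = 0)
D = 0 (D = 0*6 = 0)
o*(x + D) = -55*(0 + 0)/4 = -55/4*0 = 0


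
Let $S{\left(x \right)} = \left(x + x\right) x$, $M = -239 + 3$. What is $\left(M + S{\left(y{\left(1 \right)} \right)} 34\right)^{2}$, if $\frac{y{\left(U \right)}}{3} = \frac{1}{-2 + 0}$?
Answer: $6889$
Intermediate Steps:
$y{\left(U \right)} = - \frac{3}{2}$ ($y{\left(U \right)} = \frac{3}{-2 + 0} = \frac{3}{-2} = 3 \left(- \frac{1}{2}\right) = - \frac{3}{2}$)
$M = -236$
$S{\left(x \right)} = 2 x^{2}$ ($S{\left(x \right)} = 2 x x = 2 x^{2}$)
$\left(M + S{\left(y{\left(1 \right)} \right)} 34\right)^{2} = \left(-236 + 2 \left(- \frac{3}{2}\right)^{2} \cdot 34\right)^{2} = \left(-236 + 2 \cdot \frac{9}{4} \cdot 34\right)^{2} = \left(-236 + \frac{9}{2} \cdot 34\right)^{2} = \left(-236 + 153\right)^{2} = \left(-83\right)^{2} = 6889$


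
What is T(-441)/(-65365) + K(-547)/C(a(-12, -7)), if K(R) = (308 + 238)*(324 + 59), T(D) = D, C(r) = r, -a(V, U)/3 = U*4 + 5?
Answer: 4556342833/1503395 ≈ 3030.7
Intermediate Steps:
a(V, U) = -15 - 12*U (a(V, U) = -3*(U*4 + 5) = -3*(4*U + 5) = -3*(5 + 4*U) = -15 - 12*U)
K(R) = 209118 (K(R) = 546*383 = 209118)
T(-441)/(-65365) + K(-547)/C(a(-12, -7)) = -441/(-65365) + 209118/(-15 - 12*(-7)) = -441*(-1/65365) + 209118/(-15 + 84) = 441/65365 + 209118/69 = 441/65365 + 209118*(1/69) = 441/65365 + 69706/23 = 4556342833/1503395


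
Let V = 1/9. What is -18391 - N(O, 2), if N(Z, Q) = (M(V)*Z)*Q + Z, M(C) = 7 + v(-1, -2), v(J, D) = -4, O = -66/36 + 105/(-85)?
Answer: -1873691/102 ≈ -18370.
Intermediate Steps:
O = -313/102 (O = -66*1/36 + 105*(-1/85) = -11/6 - 21/17 = -313/102 ≈ -3.0686)
V = ⅑ ≈ 0.11111
M(C) = 3 (M(C) = 7 - 4 = 3)
N(Z, Q) = Z + 3*Q*Z (N(Z, Q) = (3*Z)*Q + Z = 3*Q*Z + Z = Z + 3*Q*Z)
-18391 - N(O, 2) = -18391 - (-313)*(1 + 3*2)/102 = -18391 - (-313)*(1 + 6)/102 = -18391 - (-313)*7/102 = -18391 - 1*(-2191/102) = -18391 + 2191/102 = -1873691/102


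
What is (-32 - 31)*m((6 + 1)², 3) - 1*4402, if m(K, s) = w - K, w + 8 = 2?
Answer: -937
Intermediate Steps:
w = -6 (w = -8 + 2 = -6)
m(K, s) = -6 - K
(-32 - 31)*m((6 + 1)², 3) - 1*4402 = (-32 - 31)*(-6 - (6 + 1)²) - 1*4402 = -63*(-6 - 1*7²) - 4402 = -63*(-6 - 1*49) - 4402 = -63*(-6 - 49) - 4402 = -63*(-55) - 4402 = 3465 - 4402 = -937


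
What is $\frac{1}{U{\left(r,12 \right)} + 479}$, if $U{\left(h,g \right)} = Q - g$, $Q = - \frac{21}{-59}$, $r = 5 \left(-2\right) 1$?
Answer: $\frac{59}{27574} \approx 0.0021397$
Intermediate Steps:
$r = -10$ ($r = \left(-10\right) 1 = -10$)
$Q = \frac{21}{59}$ ($Q = \left(-21\right) \left(- \frac{1}{59}\right) = \frac{21}{59} \approx 0.35593$)
$U{\left(h,g \right)} = \frac{21}{59} - g$
$\frac{1}{U{\left(r,12 \right)} + 479} = \frac{1}{\left(\frac{21}{59} - 12\right) + 479} = \frac{1}{- \frac{687}{59} + 479} = \frac{1}{\frac{27574}{59}} = \frac{59}{27574}$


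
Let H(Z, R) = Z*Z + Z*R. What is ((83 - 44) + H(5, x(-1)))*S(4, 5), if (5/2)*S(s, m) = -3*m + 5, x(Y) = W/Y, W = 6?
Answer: -136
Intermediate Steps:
x(Y) = 6/Y
H(Z, R) = Z**2 + R*Z
S(s, m) = 2 - 6*m/5 (S(s, m) = 2*(-3*m + 5)/5 = 2*(5 - 3*m)/5 = 2 - 6*m/5)
((83 - 44) + H(5, x(-1)))*S(4, 5) = ((83 - 44) + 5*(6/(-1) + 5))*(2 - 6/5*5) = (39 + 5*(6*(-1) + 5))*(2 - 6) = (39 + 5*(-6 + 5))*(-4) = (39 + 5*(-1))*(-4) = (39 - 5)*(-4) = 34*(-4) = -136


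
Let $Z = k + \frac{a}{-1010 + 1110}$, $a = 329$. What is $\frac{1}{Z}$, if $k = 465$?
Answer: $\frac{100}{46829} \approx 0.0021354$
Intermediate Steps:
$Z = \frac{46829}{100}$ ($Z = 465 + \frac{1}{-1010 + 1110} \cdot 329 = 465 + \frac{1}{100} \cdot 329 = 465 + \frac{329}{100} = \frac{46829}{100} \approx 468.29$)
$\frac{1}{Z} = \frac{1}{\frac{46829}{100}} = \frac{100}{46829}$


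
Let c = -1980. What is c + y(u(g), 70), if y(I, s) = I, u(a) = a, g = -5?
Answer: -1985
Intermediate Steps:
c + y(u(g), 70) = -1980 - 5 = -1985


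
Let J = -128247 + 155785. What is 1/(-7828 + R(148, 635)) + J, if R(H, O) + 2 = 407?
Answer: 204414573/7423 ≈ 27538.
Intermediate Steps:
J = 27538
R(H, O) = 405 (R(H, O) = -2 + 407 = 405)
1/(-7828 + R(148, 635)) + J = 1/(-7828 + 405) + 27538 = 1/(-7423) + 27538 = -1/7423 + 27538 = 204414573/7423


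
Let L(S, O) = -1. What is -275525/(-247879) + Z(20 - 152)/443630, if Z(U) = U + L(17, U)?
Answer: 122198187843/109966560770 ≈ 1.1112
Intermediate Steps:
Z(U) = -1 + U (Z(U) = U - 1 = -1 + U)
-275525/(-247879) + Z(20 - 152)/443630 = -275525/(-247879) + (-1 + (20 - 152))/443630 = -275525*(-1/247879) + (-1 - 132)*(1/443630) = 275525/247879 - 133*1/443630 = 275525/247879 - 133/443630 = 122198187843/109966560770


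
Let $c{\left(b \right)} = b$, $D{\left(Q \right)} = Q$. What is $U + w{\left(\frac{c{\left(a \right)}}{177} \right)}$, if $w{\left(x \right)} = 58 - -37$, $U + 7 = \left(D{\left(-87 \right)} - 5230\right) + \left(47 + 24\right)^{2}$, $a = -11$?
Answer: $-188$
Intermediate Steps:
$U = -283$ ($U = -7 + \left(\left(-87 - 5230\right) + \left(47 + 24\right)^{2}\right) = -7 - \left(5317 - 71^{2}\right) = -7 + \left(-5317 + 5041\right) = -7 - 276 = -283$)
$w{\left(x \right)} = 95$ ($w{\left(x \right)} = 58 + 37 = 95$)
$U + w{\left(\frac{c{\left(a \right)}}{177} \right)} = -283 + 95 = -188$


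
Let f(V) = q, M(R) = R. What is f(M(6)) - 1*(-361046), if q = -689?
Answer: 360357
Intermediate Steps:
f(V) = -689
f(M(6)) - 1*(-361046) = -689 - 1*(-361046) = -689 + 361046 = 360357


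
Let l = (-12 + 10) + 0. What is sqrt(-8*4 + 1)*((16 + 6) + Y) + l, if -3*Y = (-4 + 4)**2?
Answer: -2 + 22*I*sqrt(31) ≈ -2.0 + 122.49*I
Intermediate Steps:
Y = 0 (Y = -(-4 + 4)**2/3 = -1/3*0**2 = -1/3*0 = 0)
l = -2 (l = -2 + 0 = -2)
sqrt(-8*4 + 1)*((16 + 6) + Y) + l = sqrt(-8*4 + 1)*((16 + 6) + 0) - 2 = sqrt(-32 + 1)*(22 + 0) - 2 = sqrt(-31)*22 - 2 = (I*sqrt(31))*22 - 2 = 22*I*sqrt(31) - 2 = -2 + 22*I*sqrt(31)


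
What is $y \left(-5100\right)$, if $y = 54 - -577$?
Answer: $-3218100$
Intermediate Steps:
$y = 631$ ($y = 54 + 577 = 631$)
$y \left(-5100\right) = 631 \left(-5100\right) = -3218100$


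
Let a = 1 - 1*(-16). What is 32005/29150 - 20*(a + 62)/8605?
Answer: 9173841/10033430 ≈ 0.91433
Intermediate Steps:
a = 17 (a = 1 + 16 = 17)
32005/29150 - 20*(a + 62)/8605 = 32005/29150 - 20*(17 + 62)/8605 = 32005*(1/29150) - 20*79*(1/8605) = 6401/5830 - 1580*1/8605 = 6401/5830 - 316/1721 = 9173841/10033430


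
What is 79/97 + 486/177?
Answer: 20375/5723 ≈ 3.5602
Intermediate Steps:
79/97 + 486/177 = 79*(1/97) + 486*(1/177) = 79/97 + 162/59 = 20375/5723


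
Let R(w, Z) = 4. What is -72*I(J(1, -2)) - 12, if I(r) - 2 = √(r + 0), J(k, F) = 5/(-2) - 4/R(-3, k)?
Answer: -156 - 36*I*√14 ≈ -156.0 - 134.7*I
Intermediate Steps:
J(k, F) = -7/2 (J(k, F) = 5/(-2) - 4/4 = 5*(-½) - 4*¼ = -5/2 - 1 = -7/2)
I(r) = 2 + √r (I(r) = 2 + √(r + 0) = 2 + √r)
-72*I(J(1, -2)) - 12 = -72*(2 + √(-7/2)) - 12 = -72*(2 + I*√14/2) - 12 = (-144 - 36*I*√14) - 12 = -156 - 36*I*√14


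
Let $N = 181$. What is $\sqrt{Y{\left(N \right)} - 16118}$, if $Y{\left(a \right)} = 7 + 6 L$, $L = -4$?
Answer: $i \sqrt{16135} \approx 127.02 i$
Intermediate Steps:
$Y{\left(a \right)} = -17$ ($Y{\left(a \right)} = 7 + 6 \left(-4\right) = 7 - 24 = -17$)
$\sqrt{Y{\left(N \right)} - 16118} = \sqrt{-17 - 16118} = \sqrt{-16135} = i \sqrt{16135}$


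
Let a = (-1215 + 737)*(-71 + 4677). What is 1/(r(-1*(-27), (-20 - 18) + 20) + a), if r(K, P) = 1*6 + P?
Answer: -1/2201680 ≈ -4.5420e-7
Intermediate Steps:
a = -2201668 (a = -478*4606 = -2201668)
r(K, P) = 6 + P
1/(r(-1*(-27), (-20 - 18) + 20) + a) = 1/((6 + ((-20 - 18) + 20)) - 2201668) = 1/((6 + (-38 + 20)) - 2201668) = 1/((6 - 18) - 2201668) = 1/(-12 - 2201668) = 1/(-2201680) = -1/2201680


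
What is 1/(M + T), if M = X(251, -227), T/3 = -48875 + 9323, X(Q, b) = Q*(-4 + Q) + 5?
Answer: -1/56654 ≈ -1.7651e-5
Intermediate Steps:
X(Q, b) = 5 + Q*(-4 + Q)
T = -118656 (T = 3*(-48875 + 9323) = 3*(-39552) = -118656)
M = 62002 (M = 5 + 251² - 4*251 = 5 + 63001 - 1004 = 62002)
1/(M + T) = 1/(62002 - 118656) = 1/(-56654) = -1/56654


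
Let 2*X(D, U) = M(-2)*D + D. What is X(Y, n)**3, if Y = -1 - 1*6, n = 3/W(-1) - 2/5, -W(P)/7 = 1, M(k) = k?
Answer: 343/8 ≈ 42.875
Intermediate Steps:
W(P) = -7 (W(P) = -7*1 = -7)
n = -29/35 (n = 3/(-7) - 2/5 = 3*(-1/7) - 2*1/5 = -3/7 - 2/5 = -29/35 ≈ -0.82857)
Y = -7 (Y = -1 - 6 = -7)
X(D, U) = -D/2 (X(D, U) = (-2*D + D)/2 = (-D)/2 = -D/2)
X(Y, n)**3 = (-1/2*(-7))**3 = (7/2)**3 = 343/8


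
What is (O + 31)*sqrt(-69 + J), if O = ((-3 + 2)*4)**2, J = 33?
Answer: 282*I ≈ 282.0*I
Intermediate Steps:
O = 16 (O = (-1*4)**2 = (-4)**2 = 16)
(O + 31)*sqrt(-69 + J) = (16 + 31)*sqrt(-69 + 33) = 47*sqrt(-36) = 47*(6*I) = 282*I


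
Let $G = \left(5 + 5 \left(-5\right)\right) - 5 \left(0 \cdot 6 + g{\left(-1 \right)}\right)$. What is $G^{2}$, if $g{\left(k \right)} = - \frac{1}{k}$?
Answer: $625$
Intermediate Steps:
$G = -25$ ($G = \left(5 + 5 \left(-5\right)\right) - 5 \left(0 \cdot 6 - \frac{1}{-1}\right) = \left(5 - 25\right) - 5 \left(0 - -1\right) = -20 - 5 \left(0 + 1\right) = -20 - 5 = -25$)
$G^{2} = \left(-25\right)^{2} = 625$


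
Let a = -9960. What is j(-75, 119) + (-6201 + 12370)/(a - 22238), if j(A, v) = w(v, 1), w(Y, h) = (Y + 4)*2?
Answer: 7914539/32198 ≈ 245.81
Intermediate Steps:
w(Y, h) = 8 + 2*Y (w(Y, h) = (4 + Y)*2 = 8 + 2*Y)
j(A, v) = 8 + 2*v
j(-75, 119) + (-6201 + 12370)/(a - 22238) = (8 + 2*119) + (-6201 + 12370)/(-9960 - 22238) = (8 + 238) + 6169/(-32198) = 246 + 6169*(-1/32198) = 246 - 6169/32198 = 7914539/32198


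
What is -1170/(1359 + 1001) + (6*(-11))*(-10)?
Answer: 155643/236 ≈ 659.50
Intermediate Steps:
-1170/(1359 + 1001) + (6*(-11))*(-10) = -1170/2360 - 66*(-10) = (1/2360)*(-1170) + 660 = -117/236 + 660 = 155643/236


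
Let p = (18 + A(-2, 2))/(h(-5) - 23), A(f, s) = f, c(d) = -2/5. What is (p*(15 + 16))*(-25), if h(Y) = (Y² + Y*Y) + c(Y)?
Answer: -62000/133 ≈ -466.17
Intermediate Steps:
c(d) = -⅖ (c(d) = -2*⅕ = -⅖)
h(Y) = -⅖ + 2*Y² (h(Y) = (Y² + Y*Y) - ⅖ = (Y² + Y²) - ⅖ = 2*Y² - ⅖ = -⅖ + 2*Y²)
p = 80/133 (p = (18 - 2)/((-⅖ + 2*(-5)²) - 23) = 16/((-⅖ + 2*25) - 23) = 16/((-⅖ + 50) - 23) = 16/(248/5 - 23) = 16/(133/5) = 16*(5/133) = 80/133 ≈ 0.60150)
(p*(15 + 16))*(-25) = (80*(15 + 16)/133)*(-25) = ((80/133)*31)*(-25) = (2480/133)*(-25) = -62000/133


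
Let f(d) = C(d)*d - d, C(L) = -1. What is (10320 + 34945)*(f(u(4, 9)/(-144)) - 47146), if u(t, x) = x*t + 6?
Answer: -25608447425/12 ≈ -2.1340e+9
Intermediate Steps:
u(t, x) = 6 + t*x (u(t, x) = t*x + 6 = 6 + t*x)
f(d) = -2*d (f(d) = -d - d = -2*d)
(10320 + 34945)*(f(u(4, 9)/(-144)) - 47146) = (10320 + 34945)*(-2*(6 + 4*9)/(-144) - 47146) = 45265*(-2*(6 + 36)*(-1)/144 - 47146) = 45265*(-84*(-1)/144 - 47146) = 45265*(-2*(-7/24) - 47146) = 45265*(7/12 - 47146) = 45265*(-565745/12) = -25608447425/12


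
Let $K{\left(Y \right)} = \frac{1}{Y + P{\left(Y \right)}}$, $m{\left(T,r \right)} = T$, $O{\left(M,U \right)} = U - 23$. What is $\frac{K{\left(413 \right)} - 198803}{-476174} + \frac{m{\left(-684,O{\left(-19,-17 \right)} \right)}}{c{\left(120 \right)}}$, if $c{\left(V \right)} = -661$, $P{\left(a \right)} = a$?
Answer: $\frac{377574345313}{259984337564} \approx 1.4523$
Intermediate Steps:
$O{\left(M,U \right)} = -23 + U$
$K{\left(Y \right)} = \frac{1}{2 Y}$ ($K{\left(Y \right)} = \frac{1}{Y + Y} = \frac{1}{2 Y}$)
$\frac{K{\left(413 \right)} - 198803}{-476174} + \frac{m{\left(-684,O{\left(-19,-17 \right)} \right)}}{c{\left(120 \right)}} = \frac{\frac{1}{2 \cdot 413} - 198803}{-476174} - \frac{684}{-661} = \left(\frac{1}{2} \cdot \frac{1}{413} - 198803\right) \left(- \frac{1}{476174}\right) - - \frac{684}{661} = \left(\frac{1}{826} - 198803\right) \left(- \frac{1}{476174}\right) + \frac{684}{661} = \left(- \frac{164211277}{826}\right) \left(- \frac{1}{476174}\right) + \frac{684}{661} = \frac{164211277}{393319724} + \frac{684}{661} = \frac{377574345313}{259984337564}$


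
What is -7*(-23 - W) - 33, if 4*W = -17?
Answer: 393/4 ≈ 98.250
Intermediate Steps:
W = -17/4 (W = (¼)*(-17) = -17/4 ≈ -4.2500)
-7*(-23 - W) - 33 = -7*(-23 - 1*(-17/4)) - 33 = -7*(-23 + 17/4) - 33 = -7*(-75/4) - 33 = 525/4 - 33 = 393/4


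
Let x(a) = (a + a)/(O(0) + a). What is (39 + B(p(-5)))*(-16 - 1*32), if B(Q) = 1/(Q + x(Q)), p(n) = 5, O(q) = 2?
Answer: -28192/15 ≈ -1879.5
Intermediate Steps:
x(a) = 2*a/(2 + a) (x(a) = (a + a)/(2 + a) = (2*a)/(2 + a) = 2*a/(2 + a))
B(Q) = 1/(Q + 2*Q/(2 + Q))
(39 + B(p(-5)))*(-16 - 1*32) = (39 + (2 + 5)/(5*(4 + 5)))*(-16 - 1*32) = (39 + (⅕)*7/9)*(-16 - 32) = (39 + (⅕)*(⅑)*7)*(-48) = (39 + 7/45)*(-48) = (1762/45)*(-48) = -28192/15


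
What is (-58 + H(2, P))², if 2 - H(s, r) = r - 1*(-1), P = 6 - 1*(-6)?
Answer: 4761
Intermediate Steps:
P = 12 (P = 6 + 6 = 12)
H(s, r) = 1 - r (H(s, r) = 2 - (r - 1*(-1)) = 2 - (r + 1) = 2 - (1 + r) = 2 + (-1 - r) = 1 - r)
(-58 + H(2, P))² = (-58 + (1 - 1*12))² = (-58 + (1 - 12))² = (-58 - 11)² = (-69)² = 4761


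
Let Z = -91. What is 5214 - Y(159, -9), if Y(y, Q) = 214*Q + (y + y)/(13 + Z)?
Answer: 92873/13 ≈ 7144.1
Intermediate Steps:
Y(y, Q) = 214*Q - y/39 (Y(y, Q) = 214*Q + (y + y)/(13 - 91) = 214*Q + (2*y)/(-78) = 214*Q + (2*y)*(-1/78) = 214*Q - y/39)
5214 - Y(159, -9) = 5214 - (214*(-9) - 1/39*159) = 5214 - (-1926 - 53/13) = 5214 - 1*(-25091/13) = 5214 + 25091/13 = 92873/13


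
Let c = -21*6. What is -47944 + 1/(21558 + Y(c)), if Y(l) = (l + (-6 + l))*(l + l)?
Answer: -4150703855/86574 ≈ -47944.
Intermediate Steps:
c = -126
Y(l) = 2*l*(-6 + 2*l) (Y(l) = (-6 + 2*l)*(2*l) = 2*l*(-6 + 2*l))
-47944 + 1/(21558 + Y(c)) = -47944 + 1/(21558 + 4*(-126)*(-3 - 126)) = -47944 + 1/(21558 + 4*(-126)*(-129)) = -47944 + 1/(21558 + 65016) = -47944 + 1/86574 = -4150703855/86574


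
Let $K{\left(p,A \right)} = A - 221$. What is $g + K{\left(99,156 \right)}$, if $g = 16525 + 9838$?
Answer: $26298$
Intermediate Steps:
$K{\left(p,A \right)} = -221 + A$
$g = 26363$
$g + K{\left(99,156 \right)} = 26363 + \left(-221 + 156\right) = 26363 - 65 = 26298$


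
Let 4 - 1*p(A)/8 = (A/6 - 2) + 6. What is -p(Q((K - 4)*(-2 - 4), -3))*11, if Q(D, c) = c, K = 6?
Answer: -44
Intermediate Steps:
p(A) = -4*A/3 (p(A) = 32 - 8*((A/6 - 2) + 6) = 32 - 8*((-2 + A/6) + 6) = 32 - 8*(4 + A/6) = 32 + (-32 - 4*A/3) = -4*A/3)
-p(Q((K - 4)*(-2 - 4), -3))*11 = -(-4/3*(-3))*11 = -4*11 = -1*44 = -44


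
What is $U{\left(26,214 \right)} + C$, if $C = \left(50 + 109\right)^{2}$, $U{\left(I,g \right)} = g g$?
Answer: $71077$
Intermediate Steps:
$U{\left(I,g \right)} = g^{2}$
$C = 25281$ ($C = 159^{2} = 25281$)
$U{\left(26,214 \right)} + C = 214^{2} + 25281 = 45796 + 25281 = 71077$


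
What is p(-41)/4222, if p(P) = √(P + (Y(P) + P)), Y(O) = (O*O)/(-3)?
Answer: I*√5781/12666 ≈ 0.0060029*I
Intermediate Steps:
Y(O) = -O²/3 (Y(O) = O²*(-⅓) = -O²/3)
p(P) = √(2*P - P²/3) (p(P) = √(P + (-P²/3 + P)) = √(P + (P - P²/3)) = √(2*P - P²/3))
p(-41)/4222 = (√3*√(-41*(6 - 1*(-41)))/3)/4222 = (√3*√(-41*(6 + 41))/3)*(1/4222) = (√3*√(-41*47)/3)*(1/4222) = (√3*√(-1927)/3)*(1/4222) = (√3*(I*√1927)/3)*(1/4222) = (I*√5781/3)*(1/4222) = I*√5781/12666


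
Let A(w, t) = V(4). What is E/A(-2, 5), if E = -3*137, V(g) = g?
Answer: -411/4 ≈ -102.75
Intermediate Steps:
E = -411
A(w, t) = 4
E/A(-2, 5) = -411/4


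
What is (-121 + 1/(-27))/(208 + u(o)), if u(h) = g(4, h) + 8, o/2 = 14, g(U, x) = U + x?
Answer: -817/1674 ≈ -0.48805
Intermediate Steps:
o = 28 (o = 2*14 = 28)
u(h) = 12 + h (u(h) = (4 + h) + 8 = 12 + h)
(-121 + 1/(-27))/(208 + u(o)) = (-121 + 1/(-27))/(208 + (12 + 28)) = (-121 - 1/27)/(208 + 40) = -3268/27/248 = -3268/27*1/248 = -817/1674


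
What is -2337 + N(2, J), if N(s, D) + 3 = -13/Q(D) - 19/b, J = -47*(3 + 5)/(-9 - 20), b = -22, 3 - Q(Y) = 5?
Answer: -25659/11 ≈ -2332.6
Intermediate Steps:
Q(Y) = -2 (Q(Y) = 3 - 1*5 = 3 - 5 = -2)
J = 376/29 (J = -47/((-29/8)) = -47/((-29*1/8)) = -47/(-29/8) = -47*(-8/29) = 376/29 ≈ 12.966)
N(s, D) = 48/11 (N(s, D) = -3 + (-13/(-2) - 19/(-22)) = -3 + (-13*(-1/2) - 19*(-1/22)) = -3 + (13/2 + 19/22) = -3 + 81/11 = 48/11)
-2337 + N(2, J) = -2337 + 48/11 = -25659/11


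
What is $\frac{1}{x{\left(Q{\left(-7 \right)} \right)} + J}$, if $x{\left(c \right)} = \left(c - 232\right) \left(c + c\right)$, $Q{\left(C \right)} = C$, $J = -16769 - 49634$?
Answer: $- \frac{1}{63057} \approx -1.5859 \cdot 10^{-5}$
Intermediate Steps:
$J = -66403$
$x{\left(c \right)} = 2 c \left(-232 + c\right)$ ($x{\left(c \right)} = \left(-232 + c\right) 2 c = 2 c \left(-232 + c\right)$)
$\frac{1}{x{\left(Q{\left(-7 \right)} \right)} + J} = \frac{1}{2 \left(-7\right) \left(-232 - 7\right) - 66403} = \frac{1}{2 \left(-7\right) \left(-239\right) - 66403} = \frac{1}{3346 - 66403} = \frac{1}{-63057} = - \frac{1}{63057}$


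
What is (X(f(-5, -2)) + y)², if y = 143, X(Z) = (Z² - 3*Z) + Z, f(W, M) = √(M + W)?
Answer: 18468 - 544*I*√7 ≈ 18468.0 - 1439.3*I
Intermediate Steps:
X(Z) = Z² - 2*Z
(X(f(-5, -2)) + y)² = (√(-2 - 5)*(-2 + √(-2 - 5)) + 143)² = (√(-7)*(-2 + √(-7)) + 143)² = ((I*√7)*(-2 + I*√7) + 143)² = (I*√7*(-2 + I*√7) + 143)² = (143 + I*√7*(-2 + I*√7))²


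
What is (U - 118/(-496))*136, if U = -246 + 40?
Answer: -867493/31 ≈ -27984.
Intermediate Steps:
U = -206
(U - 118/(-496))*136 = (-206 - 118/(-496))*136 = (-206 - 118*(-1/496))*136 = (-206 + 59/248)*136 = -51029/248*136 = -867493/31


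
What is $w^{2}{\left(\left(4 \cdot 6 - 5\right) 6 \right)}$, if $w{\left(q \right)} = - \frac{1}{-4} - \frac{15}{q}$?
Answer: $\frac{81}{5776} \approx 0.014024$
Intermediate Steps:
$w{\left(q \right)} = \frac{1}{4} - \frac{15}{q}$ ($w{\left(q \right)} = \left(-1\right) \left(- \frac{1}{4}\right) - \frac{15}{q} = \frac{1}{4} - \frac{15}{q}$)
$w^{2}{\left(\left(4 \cdot 6 - 5\right) 6 \right)} = \left(\frac{-60 + \left(4 \cdot 6 - 5\right) 6}{4 \left(4 \cdot 6 - 5\right) 6}\right)^{2} = \left(\frac{-60 + \left(24 - 5\right) 6}{4 \left(24 - 5\right) 6}\right)^{2} = \left(\frac{-60 + 19 \cdot 6}{4 \cdot 19 \cdot 6}\right)^{2} = \left(\frac{-60 + 114}{4 \cdot 114}\right)^{2} = \left(\frac{1}{4} \cdot \frac{1}{114} \cdot 54\right)^{2} = \left(\frac{9}{76}\right)^{2} = \frac{81}{5776}$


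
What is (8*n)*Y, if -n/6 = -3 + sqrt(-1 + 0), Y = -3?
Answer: -432 + 144*I ≈ -432.0 + 144.0*I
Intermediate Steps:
n = 18 - 6*I (n = -6*(-3 + sqrt(-1 + 0)) = -6*(-3 + sqrt(-1)) = -6*(-3 + I) = 18 - 6*I ≈ 18.0 - 6.0*I)
(8*n)*Y = (8*(18 - 6*I))*(-3) = (144 - 48*I)*(-3) = -432 + 144*I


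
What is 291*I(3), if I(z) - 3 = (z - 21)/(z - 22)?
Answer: 21825/19 ≈ 1148.7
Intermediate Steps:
I(z) = 3 + (-21 + z)/(-22 + z) (I(z) = 3 + (z - 21)/(z - 22) = 3 + (-21 + z)/(-22 + z))
291*I(3) = 291*((-87 + 4*3)/(-22 + 3)) = 291*((-87 + 12)/(-19)) = 291*(-1/19*(-75)) = 291*(75/19) = 21825/19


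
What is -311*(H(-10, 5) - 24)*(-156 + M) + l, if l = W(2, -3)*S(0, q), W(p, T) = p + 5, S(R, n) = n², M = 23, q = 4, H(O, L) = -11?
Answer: -1447593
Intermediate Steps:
W(p, T) = 5 + p
l = 112 (l = (5 + 2)*4² = 7*16 = 112)
-311*(H(-10, 5) - 24)*(-156 + M) + l = -311*(-11 - 24)*(-156 + 23) + 112 = -(-10885)*(-133) + 112 = -311*4655 + 112 = -1447705 + 112 = -1447593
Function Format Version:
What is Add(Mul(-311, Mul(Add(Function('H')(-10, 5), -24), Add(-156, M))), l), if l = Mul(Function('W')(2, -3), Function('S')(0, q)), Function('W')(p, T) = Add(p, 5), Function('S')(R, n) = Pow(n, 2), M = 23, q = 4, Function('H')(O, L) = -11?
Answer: -1447593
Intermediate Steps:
Function('W')(p, T) = Add(5, p)
l = 112 (l = Mul(Add(5, 2), Pow(4, 2)) = Mul(7, 16) = 112)
Add(Mul(-311, Mul(Add(Function('H')(-10, 5), -24), Add(-156, M))), l) = Add(Mul(-311, Mul(Add(-11, -24), Add(-156, 23))), 112) = Add(Mul(-311, Mul(-35, -133)), 112) = Add(Mul(-311, 4655), 112) = Add(-1447705, 112) = -1447593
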